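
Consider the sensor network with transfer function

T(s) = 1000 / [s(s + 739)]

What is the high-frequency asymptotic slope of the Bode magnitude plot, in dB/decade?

-40 dB/decade

Each pole contributes −20 dB/decade at high frequency; each zero contributes +20 dB/decade.
Net: 0 zero(s) − 2 pole(s) → -40 dB/decade.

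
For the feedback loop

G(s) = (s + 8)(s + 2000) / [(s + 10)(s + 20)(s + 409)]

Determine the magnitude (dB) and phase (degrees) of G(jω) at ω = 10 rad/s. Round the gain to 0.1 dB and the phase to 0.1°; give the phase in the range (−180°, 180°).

-14.1 dB, -21.3°

At s = jω = j10:
zero (s+8): 8 + j10 → |·| = √(8²+10²) = √164 ≈ 12.806, ∠ = arctan(10/8) ≈ 51.34°
zero (s+2000): 2000 + j10 → |·| = √(2000²+10²) = √4000100 ≈ 2000, ∠ = arctan(10/2000) ≈ 0.29°
pole (s+10): 10 + j10 → |·| = √(10²+10²) = √200 ≈ 14.142, ∠ = arctan(10/10) ≈ 45.00°
pole (s+20): 20 + j10 → |·| = √(20²+10²) = √500 ≈ 22.361, ∠ = arctan(10/20) ≈ 26.57°
pole (s+409): 409 + j10 → |·| = √(409²+10²) = √167381 ≈ 409.12, ∠ = arctan(10/409) ≈ 1.40°
|G| = 1 · 25612 / 1.2938e+05 ≈ 0.19796
Gain = 20 log₁₀(0.19796) ≈ -14.07 dB
∠G = 51.63° − 72.97° = -21.34°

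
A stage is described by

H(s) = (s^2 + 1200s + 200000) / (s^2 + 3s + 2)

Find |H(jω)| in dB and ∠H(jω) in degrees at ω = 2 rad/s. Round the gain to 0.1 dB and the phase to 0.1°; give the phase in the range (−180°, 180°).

90.0 dB, -107.7°

Substitute s = j2:
Numerator: (j2)^2 + 1200(j2) + 200000 = 199996 + j2400
Denominator: (j2)^2 + 3(j2) + 2 = -2 + j6
|N| = √(199996² + 2400²) ≈ 2.0001e+05, ∠N ≈ 0.69°
|D| = √(2² + 6²) ≈ 6.3246, ∠D ≈ 108.43°
|H| = 2.0001e+05 / 6.3246 ≈ 31624
Gain = 20 log₁₀(31624) ≈ 90.00 dB
∠H = 0.69° − 108.43° = -107.74°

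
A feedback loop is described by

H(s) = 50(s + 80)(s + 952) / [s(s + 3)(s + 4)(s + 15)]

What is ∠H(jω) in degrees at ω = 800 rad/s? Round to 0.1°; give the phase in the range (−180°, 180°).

125.9°

At s = jω = j800:
zero (s+80): 80 + j800 → |·| = √(80²+800²) = √646400 ≈ 803.99, ∠ = arctan(800/80) ≈ 84.29°
zero (s+952): 952 + j800 → |·| = √(952²+800²) = √1546304 ≈ 1243.5, ∠ = arctan(800/952) ≈ 40.04°
pole (s+3): 3 + j800 → |·| = √(3²+800²) = √640009 ≈ 800.01, ∠ = arctan(800/3) ≈ 89.79°
pole (s+4): 4 + j800 → |·| = √(4²+800²) = √640016 ≈ 800.01, ∠ = arctan(800/4) ≈ 89.71°
pole (s+15): 15 + j800 → |·| = √(15²+800²) = √640225 ≈ 800.14, ∠ = arctan(800/15) ≈ 88.93°
pole at origin: |s| = 800, ∠ = 90.00° (in denominator)
∠H = 124.33° − 358.43° = -234.10° ≡ 125.90° (principal value)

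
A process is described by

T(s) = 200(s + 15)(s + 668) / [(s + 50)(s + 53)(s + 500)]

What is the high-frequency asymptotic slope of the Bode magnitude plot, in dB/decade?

-20 dB/decade

Each pole contributes −20 dB/decade at high frequency; each zero contributes +20 dB/decade.
Net: 2 zero(s) − 3 pole(s) → -20 dB/decade.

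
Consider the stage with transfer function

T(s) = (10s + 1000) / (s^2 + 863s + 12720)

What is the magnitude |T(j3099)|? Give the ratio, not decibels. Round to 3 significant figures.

Substitute s = j3099:
Numerator: 10(j3099) + 1000 = 1000 + j30990
Denominator: (j3099)^2 + 863(j3099) + 12720 = -9591081 + j2674437
|N| = √(1000² + 30990²) ≈ 31006, ∠N ≈ 88.15°
|D| = √(9591081² + 2674437²) ≈ 9.957e+06, ∠D ≈ 164.42°
|T| = 31006 / 9.957e+06 ≈ 0.003114

0.00311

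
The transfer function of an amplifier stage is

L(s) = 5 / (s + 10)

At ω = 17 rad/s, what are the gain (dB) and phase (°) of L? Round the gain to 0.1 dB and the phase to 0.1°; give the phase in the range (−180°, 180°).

Substitute s = j17:
Numerator: 5 = 5 + j0
Denominator: (j17) + 10 = 10 + j17
|N| = √(5² + 0²) ≈ 5, ∠N ≈ 0.00°
|D| = √(10² + 17²) ≈ 19.723, ∠D ≈ 59.53°
|L| = 5 / 19.723 ≈ 0.25351
Gain = 20 log₁₀(0.25351) ≈ -11.92 dB
∠L = 0.00° − 59.53° = -59.53°

-11.9 dB, -59.5°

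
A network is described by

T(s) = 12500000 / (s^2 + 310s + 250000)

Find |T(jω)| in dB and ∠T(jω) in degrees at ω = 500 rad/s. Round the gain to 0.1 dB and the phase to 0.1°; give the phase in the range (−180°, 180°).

38.1 dB, -90.0°

At s = jω = j500:
quadratic: (j500)² + 310·j500 + 250000 = 0 + j155000 → |·| ≈ 1.55e+05, ∠ ≈ 90.00°
|T| = 12500000 / 1.55e+05 ≈ 80.645
Gain = 20 log₁₀(80.645) ≈ 38.13 dB
∠T = 0.00° − 90.00° = -90.00°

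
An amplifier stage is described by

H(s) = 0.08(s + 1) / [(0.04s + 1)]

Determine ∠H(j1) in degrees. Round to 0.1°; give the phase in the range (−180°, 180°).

42.7°

At ω = 1 rad/s:
zero (1 + j1·1) = 1 + j1 → |·| ≈ 1.4142, ∠ ≈ 45.00°
pole (1 + j1·0.04) = 1 + j0.04 → |·| ≈ 1.0008, ∠ ≈ 2.29°
∠H = (45.00°) − (2.29°) = 42.71°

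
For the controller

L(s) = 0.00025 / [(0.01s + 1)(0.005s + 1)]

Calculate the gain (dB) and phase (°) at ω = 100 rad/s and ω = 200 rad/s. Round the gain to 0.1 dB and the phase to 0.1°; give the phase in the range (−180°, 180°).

ω = 100: -76.0 dB, -71.6°; ω = 200: -82.0 dB, -108.4°

At ω = 100 rad/s:
pole (1 + j100·0.01) = 1 + j1 → |·| ≈ 1.4142, ∠ ≈ 45.00°
pole (1 + j100·0.005) = 1 + j0.5 → |·| ≈ 1.118, ∠ ≈ 26.57°
|L| = 0.00025 · 1 / (1.4142 · 1.118) ≈ 0.00015812
Gain = 20 log₁₀(0.00015812) ≈ -76.02 dB
∠L = (0°) − (45.00° + 26.57°) = -71.57°

At ω = 200 rad/s:
pole (1 + j200·0.01) = 1 + j2 → |·| ≈ 2.2361, ∠ ≈ 63.43°
pole (1 + j200·0.005) = 1 + j1 → |·| ≈ 1.4142, ∠ ≈ 45.00°
|L| = 0.00025 · 1 / (2.2361 · 1.4142) ≈ 7.9057e-05
Gain = 20 log₁₀(7.9057e-05) ≈ -82.04 dB
∠L = (0°) − (63.43° + 45.00°) = -108.43°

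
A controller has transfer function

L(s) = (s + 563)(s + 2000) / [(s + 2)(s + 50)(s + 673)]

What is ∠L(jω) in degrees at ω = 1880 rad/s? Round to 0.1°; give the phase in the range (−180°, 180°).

-132.2°

At s = jω = j1880:
zero (s+563): 563 + j1880 → |·| = √(563²+1880²) = √3851369 ≈ 1962.5, ∠ = arctan(1880/563) ≈ 73.33°
zero (s+2000): 2000 + j1880 → |·| = √(2000²+1880²) = √7534400 ≈ 2744.9, ∠ = arctan(1880/2000) ≈ 43.23°
pole (s+2): 2 + j1880 → |·| = √(2²+1880²) = √3534404 ≈ 1880, ∠ = arctan(1880/2) ≈ 89.94°
pole (s+50): 50 + j1880 → |·| = √(50²+1880²) = √3536900 ≈ 1880.7, ∠ = arctan(1880/50) ≈ 88.48°
pole (s+673): 673 + j1880 → |·| = √(673²+1880²) = √3987329 ≈ 1996.8, ∠ = arctan(1880/673) ≈ 70.30°
∠L = 116.56° − 248.72° = -132.16°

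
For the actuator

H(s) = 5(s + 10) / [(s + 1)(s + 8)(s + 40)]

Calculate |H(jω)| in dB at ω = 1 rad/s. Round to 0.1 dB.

At s = jω = j1:
zero (s+10): 10 + j1 → |·| = √(10²+1²) = √101 ≈ 10.05, ∠ = arctan(1/10) ≈ 5.71°
pole (s+1): 1 + j1 → |·| = √(1²+1²) = √2 ≈ 1.4142, ∠ = arctan(1/1) ≈ 45.00°
pole (s+8): 8 + j1 → |·| = √(8²+1²) = √65 ≈ 8.0623, ∠ = arctan(1/8) ≈ 7.13°
pole (s+40): 40 + j1 → |·| = √(40²+1²) = √1601 ≈ 40.012, ∠ = arctan(1/40) ≈ 1.43°
|H| = 5 · 10.05 / 456.21 ≈ 0.11015
Gain = 20 log₁₀(0.11015) ≈ -19.16 dB

-19.2 dB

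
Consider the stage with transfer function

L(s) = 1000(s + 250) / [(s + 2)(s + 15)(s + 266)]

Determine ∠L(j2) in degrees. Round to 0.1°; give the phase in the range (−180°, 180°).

At s = jω = j2:
zero (s+250): 250 + j2 → |·| = √(250²+2²) = √62504 ≈ 250.01, ∠ = arctan(2/250) ≈ 0.46°
pole (s+2): 2 + j2 → |·| = √(2²+2²) = √8 ≈ 2.8284, ∠ = arctan(2/2) ≈ 45.00°
pole (s+15): 15 + j2 → |·| = √(15²+2²) = √229 ≈ 15.133, ∠ = arctan(2/15) ≈ 7.59°
pole (s+266): 266 + j2 → |·| = √(266²+2²) = √70760 ≈ 266.01, ∠ = arctan(2/266) ≈ 0.43°
∠L = 0.46° − 53.02° = -52.56°

-52.6°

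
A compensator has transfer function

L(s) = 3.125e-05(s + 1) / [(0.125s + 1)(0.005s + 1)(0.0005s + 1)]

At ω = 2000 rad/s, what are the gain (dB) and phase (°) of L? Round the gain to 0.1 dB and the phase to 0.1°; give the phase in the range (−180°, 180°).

-95.1 dB, -129.1°

At ω = 2000 rad/s:
zero (1 + j2000·1) = 1 + j2000 → |·| ≈ 2000, ∠ ≈ 89.97°
pole (1 + j2000·0.125) = 1 + j250 → |·| ≈ 250, ∠ ≈ 89.77°
pole (1 + j2000·0.005) = 1 + j10 → |·| ≈ 10.05, ∠ ≈ 84.29°
pole (1 + j2000·0.0005) = 1 + j1 → |·| ≈ 1.4142, ∠ ≈ 45.00°
|L| = 3.125e-05 · 2000 / (250 · 10.05 · 1.4142) ≈ 1.759e-05
Gain = 20 log₁₀(1.759e-05) ≈ -95.09 dB
∠L = (89.97°) − (89.77° + 84.29° + 45.00°) = -129.09°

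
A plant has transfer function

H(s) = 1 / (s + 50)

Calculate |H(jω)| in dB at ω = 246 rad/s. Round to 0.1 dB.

-48.0 dB

At s = jω = j246:
pole (s+50): 50 + j246 → |·| = √(50²+246²) = √63016 ≈ 251.03, ∠ = arctan(246/50) ≈ 78.51°
|H| = 1 / 251.03 ≈ 0.0039836
Gain = 20 log₁₀(0.0039836) ≈ -47.99 dB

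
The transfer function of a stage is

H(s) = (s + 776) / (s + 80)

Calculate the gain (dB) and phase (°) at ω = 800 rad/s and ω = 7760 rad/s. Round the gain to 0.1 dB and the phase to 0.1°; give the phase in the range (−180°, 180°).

At s = jω = j800:
zero (s+776): 776 + j800 → |·| = √(776²+800²) = √1242176 ≈ 1114.5, ∠ = arctan(800/776) ≈ 45.87°
pole (s+80): 80 + j800 → |·| = √(80²+800²) = √646400 ≈ 803.99, ∠ = arctan(800/80) ≈ 84.29°
|H| = 1 · 1114.5 / 803.99 ≈ 1.3862
Gain = 20 log₁₀(1.3862) ≈ 2.84 dB
∠H = 45.87° − 84.29° = -38.42°

At s = jω = j7760:
zero (s+776): 776 + j7760 → |·| = √(776²+7760²) = √60819776 ≈ 7798.7, ∠ = arctan(7760/776) ≈ 84.29°
pole (s+80): 80 + j7760 → |·| = √(80²+7760²) = √60224000 ≈ 7760.4, ∠ = arctan(7760/80) ≈ 89.41°
|H| = 1 · 7798.7 / 7760.4 ≈ 1.0049
Gain = 20 log₁₀(1.0049) ≈ 0.04 dB
∠H = 84.29° − 89.41° = -5.12°

ω = 800: 2.8 dB, -38.4°; ω = 7760: 0.0 dB, -5.1°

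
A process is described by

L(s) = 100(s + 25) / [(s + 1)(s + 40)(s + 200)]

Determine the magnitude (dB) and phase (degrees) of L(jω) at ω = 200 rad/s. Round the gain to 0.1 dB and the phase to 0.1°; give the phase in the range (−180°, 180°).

At s = jω = j200:
zero (s+25): 25 + j200 → |·| = √(25²+200²) = √40625 ≈ 201.56, ∠ = arctan(200/25) ≈ 82.87°
pole (s+1): 1 + j200 → |·| = √(1²+200²) = √40001 ≈ 200, ∠ = arctan(200/1) ≈ 89.71°
pole (s+40): 40 + j200 → |·| = √(40²+200²) = √41600 ≈ 203.96, ∠ = arctan(200/40) ≈ 78.69°
pole (s+200): 200 + j200 → |·| = √(200²+200²) = √80000 ≈ 282.84, ∠ = arctan(200/200) ≈ 45.00°
|L| = 100 · 201.56 / 1.1538e+07 ≈ 0.0017469
Gain = 20 log₁₀(0.0017469) ≈ -55.15 dB
∠L = 82.87° − 213.40° = -130.53°

-55.2 dB, -130.5°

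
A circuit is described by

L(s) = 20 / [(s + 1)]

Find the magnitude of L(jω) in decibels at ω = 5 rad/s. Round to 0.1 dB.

11.9 dB

At ω = 5 rad/s:
pole (1 + j5·1) = 1 + j5 → |·| ≈ 5.099, ∠ ≈ 78.69°
|L| = 20 · 1 / (5.099) ≈ 3.9223
Gain = 20 log₁₀(3.9223) ≈ 11.87 dB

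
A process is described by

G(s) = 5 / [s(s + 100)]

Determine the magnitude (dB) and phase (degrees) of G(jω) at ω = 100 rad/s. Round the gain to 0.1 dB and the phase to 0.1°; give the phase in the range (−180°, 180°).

-69.0 dB, -135.0°

At s = jω = j100:
pole (s+100): 100 + j100 → |·| = √(100²+100²) = √20000 ≈ 141.42, ∠ = arctan(100/100) ≈ 45.00°
pole at origin: |s| = 100, ∠ = 90.00° (in denominator)
|G| = 5 / 14142 ≈ 0.00035356
Gain = 20 log₁₀(0.00035356) ≈ -69.03 dB
∠G = 0.00° − 135.00° = -135.00°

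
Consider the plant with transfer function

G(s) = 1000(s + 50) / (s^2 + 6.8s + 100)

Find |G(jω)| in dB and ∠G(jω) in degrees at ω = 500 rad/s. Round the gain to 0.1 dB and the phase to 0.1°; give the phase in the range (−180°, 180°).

6.1 dB, -94.9°

At s = jω = j500:
zero (s+50): 50 + j500 → |·| = √(50²+500²) = √252500 ≈ 502.49, ∠ = arctan(500/50) ≈ 84.29°
quadratic: (j500)² + 6.8·j500 + 100 = -249900 + j3400 → |·| ≈ 2.4992e+05, ∠ ≈ 179.22°
|G| = 1000 · 502.49 / 2.4992e+05 ≈ 2.0106
Gain = 20 log₁₀(2.0106) ≈ 6.07 dB
∠G = 84.29° − 179.22° = -94.93°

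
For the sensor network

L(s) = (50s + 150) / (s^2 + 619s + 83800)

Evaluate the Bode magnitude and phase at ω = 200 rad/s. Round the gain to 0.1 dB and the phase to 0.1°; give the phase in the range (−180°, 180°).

-22.4 dB, 18.6°

Substitute s = j200:
Numerator: 50(j200) + 150 = 150 + j10000
Denominator: (j200)^2 + 619(j200) + 83800 = 43800 + j123800
|N| = √(150² + 10000²) ≈ 10001, ∠N ≈ 89.14°
|D| = √(43800² + 123800²) ≈ 1.3132e+05, ∠D ≈ 70.52°
|L| = 10001 / 1.3132e+05 ≈ 0.076157
Gain = 20 log₁₀(0.076157) ≈ -22.37 dB
∠L = 89.14° − 70.52° = 18.62°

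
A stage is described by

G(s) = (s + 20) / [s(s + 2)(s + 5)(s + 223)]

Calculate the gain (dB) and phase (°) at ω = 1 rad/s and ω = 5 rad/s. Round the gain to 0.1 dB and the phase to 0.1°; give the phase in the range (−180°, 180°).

At s = jω = j1:
zero (s+20): 20 + j1 → |·| = √(20²+1²) = √401 ≈ 20.025, ∠ = arctan(1/20) ≈ 2.86°
pole (s+2): 2 + j1 → |·| = √(2²+1²) = √5 ≈ 2.2361, ∠ = arctan(1/2) ≈ 26.57°
pole (s+5): 5 + j1 → |·| = √(5²+1²) = √26 ≈ 5.099, ∠ = arctan(1/5) ≈ 11.31°
pole (s+223): 223 + j1 → |·| = √(223²+1²) = √49730 ≈ 223, ∠ = arctan(1/223) ≈ 0.26°
pole at origin: |s| = 1, ∠ = 90.00° (in denominator)
|G| = 1 · 20.025 / 2542.6 ≈ 0.0078758
Gain = 20 log₁₀(0.0078758) ≈ -42.07 dB
∠G = 2.86° − 128.14° = -125.28°

At s = jω = j5:
zero (s+20): 20 + j5 → |·| = √(20²+5²) = √425 ≈ 20.616, ∠ = arctan(5/20) ≈ 14.04°
pole (s+2): 2 + j5 → |·| = √(2²+5²) = √29 ≈ 5.3852, ∠ = arctan(5/2) ≈ 68.20°
pole (s+5): 5 + j5 → |·| = √(5²+5²) = √50 ≈ 7.0711, ∠ = arctan(5/5) ≈ 45.00°
pole (s+223): 223 + j5 → |·| = √(223²+5²) = √49754 ≈ 223.06, ∠ = arctan(5/223) ≈ 1.28°
pole at origin: |s| = 5, ∠ = 90.00° (in denominator)
|G| = 1 · 20.616 / 42470 ≈ 0.00048543
Gain = 20 log₁₀(0.00048543) ≈ -66.28 dB
∠G = 14.04° − 204.48° = -190.44° ≡ 169.56° (principal value)

ω = 1: -42.1 dB, -125.3°; ω = 5: -66.3 dB, 169.6°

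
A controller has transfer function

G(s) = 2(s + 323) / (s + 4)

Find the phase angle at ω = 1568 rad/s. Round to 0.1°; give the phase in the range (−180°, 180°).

At s = jω = j1568:
zero (s+323): 323 + j1568 → |·| = √(323²+1568²) = √2562953 ≈ 1600.9, ∠ = arctan(1568/323) ≈ 78.36°
pole (s+4): 4 + j1568 → |·| = √(4²+1568²) = √2458640 ≈ 1568, ∠ = arctan(1568/4) ≈ 89.85°
∠G = 78.36° − 89.85° = -11.49°

-11.5°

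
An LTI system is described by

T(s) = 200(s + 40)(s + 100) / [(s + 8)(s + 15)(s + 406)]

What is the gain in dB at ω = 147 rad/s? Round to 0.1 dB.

At s = jω = j147:
zero (s+40): 40 + j147 → |·| = √(40²+147²) = √23209 ≈ 152.35, ∠ = arctan(147/40) ≈ 74.78°
zero (s+100): 100 + j147 → |·| = √(100²+147²) = √31609 ≈ 177.79, ∠ = arctan(147/100) ≈ 55.77°
pole (s+8): 8 + j147 → |·| = √(8²+147²) = √21673 ≈ 147.22, ∠ = arctan(147/8) ≈ 86.88°
pole (s+15): 15 + j147 → |·| = √(15²+147²) = √21834 ≈ 147.76, ∠ = arctan(147/15) ≈ 84.17°
pole (s+406): 406 + j147 → |·| = √(406²+147²) = √186445 ≈ 431.79, ∠ = arctan(147/406) ≈ 19.90°
|T| = 200 · 27086 / 9.3928e+06 ≈ 0.57674
Gain = 20 log₁₀(0.57674) ≈ -4.78 dB

-4.8 dB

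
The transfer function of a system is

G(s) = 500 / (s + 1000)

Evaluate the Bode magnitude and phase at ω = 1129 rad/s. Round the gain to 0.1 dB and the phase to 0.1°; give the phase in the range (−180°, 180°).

-9.6 dB, -48.5°

At s = jω = j1129:
pole (s+1000): 1000 + j1129 → |·| = √(1000²+1129²) = √2274641 ≈ 1508.2, ∠ = arctan(1129/1000) ≈ 48.47°
|G| = 500 / 1508.2 ≈ 0.33152
Gain = 20 log₁₀(0.33152) ≈ -9.59 dB
∠G = 0.00° − 48.47° = -48.47°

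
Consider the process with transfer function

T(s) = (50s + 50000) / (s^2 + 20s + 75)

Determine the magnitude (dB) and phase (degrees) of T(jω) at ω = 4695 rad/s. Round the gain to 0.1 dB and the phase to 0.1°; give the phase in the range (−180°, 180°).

-39.3 dB, -101.8°

Substitute s = j4695:
Numerator: 50(j4695) + 50000 = 50000 + j234750
Denominator: (j4695)^2 + 20(j4695) + 75 = -22042950 + j93900
|N| = √(50000² + 234750²) ≈ 2.4002e+05, ∠N ≈ 77.98°
|D| = √(22042950² + 93900²) ≈ 2.2043e+07, ∠D ≈ 179.76°
|T| = 2.4002e+05 / 2.2043e+07 ≈ 0.010889
Gain = 20 log₁₀(0.010889) ≈ -39.26 dB
∠T = 77.98° − 179.76° = -101.78°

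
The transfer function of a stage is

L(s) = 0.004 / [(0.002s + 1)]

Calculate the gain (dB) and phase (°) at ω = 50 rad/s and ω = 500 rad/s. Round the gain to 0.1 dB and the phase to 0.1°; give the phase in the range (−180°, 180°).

At ω = 50 rad/s:
pole (1 + j50·0.002) = 1 + j0.1 → |·| ≈ 1.005, ∠ ≈ 5.71°
|L| = 0.004 · 1 / (1.005) ≈ 0.0039801
Gain = 20 log₁₀(0.0039801) ≈ -48.00 dB
∠L = (0°) − (5.71°) = -5.71°

At ω = 500 rad/s:
pole (1 + j500·0.002) = 1 + j1 → |·| ≈ 1.4142, ∠ ≈ 45.00°
|L| = 0.004 · 1 / (1.4142) ≈ 0.0028285
Gain = 20 log₁₀(0.0028285) ≈ -50.97 dB
∠L = (0°) − (45.00°) = -45.00°

ω = 50: -48.0 dB, -5.7°; ω = 500: -51.0 dB, -45.0°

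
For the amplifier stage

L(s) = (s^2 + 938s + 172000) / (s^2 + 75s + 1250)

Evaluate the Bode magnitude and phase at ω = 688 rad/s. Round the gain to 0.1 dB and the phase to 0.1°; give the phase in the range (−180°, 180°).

3.5 dB, -58.7°

Substitute s = j688:
Numerator: (j688)^2 + 938(j688) + 172000 = -301344 + j645344
Denominator: (j688)^2 + 75(j688) + 1250 = -472094 + j51600
|N| = √(301344² + 645344²) ≈ 7.1223e+05, ∠N ≈ 115.03°
|D| = √(472094² + 51600²) ≈ 4.7491e+05, ∠D ≈ 173.76°
|L| = 7.1223e+05 / 4.7491e+05 ≈ 1.4997
Gain = 20 log₁₀(1.4997) ≈ 3.52 dB
∠L = 115.03° − 173.76° = -58.73°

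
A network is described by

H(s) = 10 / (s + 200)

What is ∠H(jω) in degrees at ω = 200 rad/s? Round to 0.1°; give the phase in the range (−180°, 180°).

At s = jω = j200:
pole (s+200): 200 + j200 → |·| = √(200²+200²) = √80000 ≈ 282.84, ∠ = arctan(200/200) ≈ 45.00°
∠H = 0.00° − 45.00° = -45.00°

-45.0°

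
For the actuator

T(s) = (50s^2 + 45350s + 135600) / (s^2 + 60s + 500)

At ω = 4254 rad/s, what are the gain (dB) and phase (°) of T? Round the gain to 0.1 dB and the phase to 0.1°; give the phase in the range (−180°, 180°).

34.2 dB, -11.2°

Substitute s = j4254:
Numerator: 50(j4254)^2 + 45350(j4254) + 135600 = -904690200 + j192918900
Denominator: (j4254)^2 + 60(j4254) + 500 = -18096016 + j255240
|N| = √(904690200² + 192918900²) ≈ 9.2503e+08, ∠N ≈ 167.96°
|D| = √(18096016² + 255240²) ≈ 1.8098e+07, ∠D ≈ 179.19°
|T| = 9.2503e+08 / 1.8098e+07 ≈ 51.112
Gain = 20 log₁₀(51.112) ≈ 34.17 dB
∠T = 167.96° − 179.19° = -11.23°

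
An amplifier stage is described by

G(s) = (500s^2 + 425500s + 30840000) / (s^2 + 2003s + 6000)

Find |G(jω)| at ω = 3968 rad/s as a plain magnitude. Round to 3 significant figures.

Substitute s = j3968:
Numerator: 500(j3968)^2 + 425500(j3968) + 30840000 = -7841672000 + j1688384000
Denominator: (j3968)^2 + 2003(j3968) + 6000 = -15739024 + j7947904
|N| = √(7841672000² + 1688384000²) ≈ 8.0214e+09, ∠N ≈ 167.85°
|D| = √(15739024² + 7947904²) ≈ 1.7632e+07, ∠D ≈ 153.21°
|G| = 8.0214e+09 / 1.7632e+07 ≈ 454.93

455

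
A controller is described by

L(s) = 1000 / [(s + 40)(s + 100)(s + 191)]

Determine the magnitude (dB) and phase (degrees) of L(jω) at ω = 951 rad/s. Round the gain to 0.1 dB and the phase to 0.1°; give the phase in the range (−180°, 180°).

-118.9 dB, 109.8°

At s = jω = j951:
pole (s+40): 40 + j951 → |·| = √(40²+951²) = √906001 ≈ 951.84, ∠ = arctan(951/40) ≈ 87.59°
pole (s+100): 100 + j951 → |·| = √(100²+951²) = √914401 ≈ 956.24, ∠ = arctan(951/100) ≈ 84.00°
pole (s+191): 191 + j951 → |·| = √(191²+951²) = √940882 ≈ 969.99, ∠ = arctan(951/191) ≈ 78.64°
|L| = 1000 / 8.8287e+08 ≈ 1.1327e-06
Gain = 20 log₁₀(1.1327e-06) ≈ -118.92 dB
∠L = 0.00° − 250.23° = -250.23° ≡ 109.77° (principal value)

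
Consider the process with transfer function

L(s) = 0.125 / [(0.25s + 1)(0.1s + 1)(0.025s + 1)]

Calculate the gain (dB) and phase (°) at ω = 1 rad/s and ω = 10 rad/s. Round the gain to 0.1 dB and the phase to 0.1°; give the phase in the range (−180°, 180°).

ω = 1: -18.4 dB, -21.2°; ω = 10: -29.9 dB, -127.2°

At ω = 1 rad/s:
pole (1 + j1·0.25) = 1 + j0.25 → |·| ≈ 1.0308, ∠ ≈ 14.04°
pole (1 + j1·0.1) = 1 + j0.1 → |·| ≈ 1.005, ∠ ≈ 5.71°
pole (1 + j1·0.025) = 1 + j0.025 → |·| ≈ 1.0003, ∠ ≈ 1.43°
|L| = 0.125 · 1 / (1.0308 · 1.005 · 1.0003) ≈ 0.12063
Gain = 20 log₁₀(0.12063) ≈ -18.37 dB
∠L = (0°) − (14.04° + 5.71° + 1.43°) = -21.18°

At ω = 10 rad/s:
pole (1 + j10·0.25) = 1 + j2.5 → |·| ≈ 2.6926, ∠ ≈ 68.20°
pole (1 + j10·0.1) = 1 + j1 → |·| ≈ 1.4142, ∠ ≈ 45.00°
pole (1 + j10·0.025) = 1 + j0.25 → |·| ≈ 1.0308, ∠ ≈ 14.04°
|L| = 0.125 · 1 / (2.6926 · 1.4142 · 1.0308) ≈ 0.031846
Gain = 20 log₁₀(0.031846) ≈ -29.94 dB
∠L = (0°) − (68.20° + 45.00° + 14.04°) = -127.24°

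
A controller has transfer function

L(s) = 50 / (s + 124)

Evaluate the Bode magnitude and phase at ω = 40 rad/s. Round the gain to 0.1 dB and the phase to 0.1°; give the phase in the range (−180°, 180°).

-8.3 dB, -17.9°

At s = jω = j40:
pole (s+124): 124 + j40 → |·| = √(124²+40²) = √16976 ≈ 130.29, ∠ = arctan(40/124) ≈ 17.88°
|L| = 50 / 130.29 ≈ 0.38376
Gain = 20 log₁₀(0.38376) ≈ -8.32 dB
∠L = 0.00° − 17.88° = -17.88°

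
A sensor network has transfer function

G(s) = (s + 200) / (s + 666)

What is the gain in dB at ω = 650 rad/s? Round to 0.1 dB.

-2.7 dB

At s = jω = j650:
zero (s+200): 200 + j650 → |·| = √(200²+650²) = √462500 ≈ 680.07, ∠ = arctan(650/200) ≈ 72.90°
pole (s+666): 666 + j650 → |·| = √(666²+650²) = √866056 ≈ 930.62, ∠ = arctan(650/666) ≈ 44.30°
|G| = 1 · 680.07 / 930.62 ≈ 0.73077
Gain = 20 log₁₀(0.73077) ≈ -2.72 dB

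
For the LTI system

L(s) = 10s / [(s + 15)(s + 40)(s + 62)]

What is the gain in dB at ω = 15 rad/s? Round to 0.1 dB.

-51.7 dB

At s = jω = j15:
zero at origin: s = j15 → |·| = 15, ∠ = 90.00°
pole (s+15): 15 + j15 → |·| = √(15²+15²) = √450 ≈ 21.213, ∠ = arctan(15/15) ≈ 45.00°
pole (s+40): 40 + j15 → |·| = √(40²+15²) = √1825 ≈ 42.72, ∠ = arctan(15/40) ≈ 20.56°
pole (s+62): 62 + j15 → |·| = √(62²+15²) = √4069 ≈ 63.789, ∠ = arctan(15/62) ≈ 13.60°
|L| = 10 · 15 / 57807 ≈ 0.0025948
Gain = 20 log₁₀(0.0025948) ≈ -51.72 dB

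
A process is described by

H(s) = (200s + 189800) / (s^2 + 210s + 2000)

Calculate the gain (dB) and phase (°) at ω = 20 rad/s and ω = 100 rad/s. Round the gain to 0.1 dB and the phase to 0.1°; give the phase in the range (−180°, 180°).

Substitute s = j20:
Numerator: 200(j20) + 189800 = 189800 + j4000
Denominator: (j20)^2 + 210(j20) + 2000 = 1600 + j4200
|N| = √(189800² + 4000²) ≈ 1.8984e+05, ∠N ≈ 1.21°
|D| = √(1600² + 4200²) ≈ 4494.4, ∠D ≈ 69.15°
|H| = 1.8984e+05 / 4494.4 ≈ 42.239
Gain = 20 log₁₀(42.239) ≈ 32.51 dB
∠H = 1.21° − 69.15° = -67.94°

Substitute s = j100:
Numerator: 200(j100) + 189800 = 189800 + j20000
Denominator: (j100)^2 + 210(j100) + 2000 = -8000 + j21000
|N| = √(189800² + 20000²) ≈ 1.9085e+05, ∠N ≈ 6.02°
|D| = √(8000² + 21000²) ≈ 22472, ∠D ≈ 110.85°
|H| = 1.9085e+05 / 22472 ≈ 8.4928
Gain = 20 log₁₀(8.4928) ≈ 18.58 dB
∠H = 6.02° − 110.85° = -104.83°

ω = 20: 32.5 dB, -67.9°; ω = 100: 18.6 dB, -104.8°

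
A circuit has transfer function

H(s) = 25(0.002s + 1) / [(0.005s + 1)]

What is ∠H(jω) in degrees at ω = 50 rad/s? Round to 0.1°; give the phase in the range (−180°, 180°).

At ω = 50 rad/s:
zero (1 + j50·0.002) = 1 + j0.1 → |·| ≈ 1.005, ∠ ≈ 5.71°
pole (1 + j50·0.005) = 1 + j0.25 → |·| ≈ 1.0308, ∠ ≈ 14.04°
∠H = (5.71°) − (14.04°) = -8.33°

-8.3°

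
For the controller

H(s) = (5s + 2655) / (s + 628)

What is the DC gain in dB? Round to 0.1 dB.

12.5 dB

H(0) = 2655 / 628 ≈ 4.2277
20 log₁₀(4.2277) ≈ 12.52 dB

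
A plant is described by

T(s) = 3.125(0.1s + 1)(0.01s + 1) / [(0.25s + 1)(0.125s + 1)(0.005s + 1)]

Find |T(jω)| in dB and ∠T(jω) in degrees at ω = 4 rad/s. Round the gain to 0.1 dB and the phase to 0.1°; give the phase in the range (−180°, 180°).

At ω = 4 rad/s:
zero (1 + j4·0.1) = 1 + j0.4 → |·| ≈ 1.077, ∠ ≈ 21.80°
zero (1 + j4·0.01) = 1 + j0.04 → |·| ≈ 1.0008, ∠ ≈ 2.29°
pole (1 + j4·0.25) = 1 + j1 → |·| ≈ 1.4142, ∠ ≈ 45.00°
pole (1 + j4·0.125) = 1 + j0.5 → |·| ≈ 1.118, ∠ ≈ 26.57°
pole (1 + j4·0.005) = 1 + j0.02 → |·| ≈ 1.0002, ∠ ≈ 1.15°
|T| = 3.125 · 1.077 · 1.0008 / (1.4142 · 1.118 · 1.0002) ≈ 2.13
Gain = 20 log₁₀(2.13) ≈ 6.57 dB
∠T = (21.80° + 2.29°) − (45.00° + 26.57° + 1.15°) = -48.63°

6.6 dB, -48.6°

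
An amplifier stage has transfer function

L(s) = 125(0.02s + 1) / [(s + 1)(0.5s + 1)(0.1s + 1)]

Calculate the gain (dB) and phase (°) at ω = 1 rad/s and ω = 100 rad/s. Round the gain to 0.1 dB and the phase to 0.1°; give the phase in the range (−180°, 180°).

At ω = 1 rad/s:
zero (1 + j1·0.02) = 1 + j0.02 → |·| ≈ 1.0002, ∠ ≈ 1.15°
pole (1 + j1·1) = 1 + j1 → |·| ≈ 1.4142, ∠ ≈ 45.00°
pole (1 + j1·0.5) = 1 + j0.5 → |·| ≈ 1.118, ∠ ≈ 26.57°
pole (1 + j1·0.1) = 1 + j0.1 → |·| ≈ 1.005, ∠ ≈ 5.71°
|L| = 125 · 1.0002 / (1.4142 · 1.118 · 1.005) ≈ 78.683
Gain = 20 log₁₀(78.683) ≈ 37.92 dB
∠L = (1.15°) − (45.00° + 26.57° + 5.71°) = -76.13°

At ω = 100 rad/s:
zero (1 + j100·0.02) = 1 + j2 → |·| ≈ 2.2361, ∠ ≈ 63.43°
pole (1 + j100·1) = 1 + j100 → |·| ≈ 100, ∠ ≈ 89.43°
pole (1 + j100·0.5) = 1 + j50 → |·| ≈ 50.01, ∠ ≈ 88.85°
pole (1 + j100·0.1) = 1 + j10 → |·| ≈ 10.05, ∠ ≈ 84.29°
|L| = 125 · 2.2361 / (100 · 50.01 · 10.05) ≈ 0.0055613
Gain = 20 log₁₀(0.0055613) ≈ -45.10 dB
∠L = (63.43°) − (89.43° + 88.85° + 84.29°) = -199.14° ≡ 160.86° (principal value)

ω = 1: 37.9 dB, -76.1°; ω = 100: -45.1 dB, 160.9°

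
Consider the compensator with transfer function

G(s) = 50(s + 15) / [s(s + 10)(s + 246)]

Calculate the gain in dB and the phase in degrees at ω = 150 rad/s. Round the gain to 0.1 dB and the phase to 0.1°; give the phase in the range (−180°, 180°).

At s = jω = j150:
zero (s+15): 15 + j150 → |·| = √(15²+150²) = √22725 ≈ 150.75, ∠ = arctan(150/15) ≈ 84.29°
pole (s+10): 10 + j150 → |·| = √(10²+150²) = √22600 ≈ 150.33, ∠ = arctan(150/10) ≈ 86.19°
pole (s+246): 246 + j150 → |·| = √(246²+150²) = √83016 ≈ 288.12, ∠ = arctan(150/246) ≈ 31.37°
pole at origin: |s| = 150, ∠ = 90.00° (in denominator)
|G| = 50 · 150.75 / 6.497e+06 ≈ 0.0011602
Gain = 20 log₁₀(0.0011602) ≈ -58.71 dB
∠G = 84.29° − 207.56° = -123.27°

-58.7 dB, -123.3°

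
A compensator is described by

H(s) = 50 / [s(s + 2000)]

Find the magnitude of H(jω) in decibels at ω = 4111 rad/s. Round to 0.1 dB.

-111.5 dB

At s = jω = j4111:
pole (s+2000): 2000 + j4111 → |·| = √(2000²+4111²) = √20900321 ≈ 4571.7, ∠ = arctan(4111/2000) ≈ 64.06°
pole at origin: |s| = 4111, ∠ = 90.00° (in denominator)
|H| = 50 / 1.8794e+07 ≈ 2.6604e-06
Gain = 20 log₁₀(2.6604e-06) ≈ -111.50 dB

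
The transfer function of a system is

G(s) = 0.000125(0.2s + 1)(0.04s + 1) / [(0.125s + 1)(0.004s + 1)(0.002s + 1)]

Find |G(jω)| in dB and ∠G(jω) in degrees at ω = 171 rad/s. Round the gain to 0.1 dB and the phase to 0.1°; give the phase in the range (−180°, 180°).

At ω = 171 rad/s:
zero (1 + j171·0.2) = 1 + j34.2 → |·| ≈ 34.215, ∠ ≈ 88.33°
zero (1 + j171·0.04) = 1 + j6.84 → |·| ≈ 6.9127, ∠ ≈ 81.68°
pole (1 + j171·0.125) = 1 + j21.375 → |·| ≈ 21.398, ∠ ≈ 87.32°
pole (1 + j171·0.004) = 1 + j0.684 → |·| ≈ 1.2116, ∠ ≈ 34.37°
pole (1 + j171·0.002) = 1 + j0.342 → |·| ≈ 1.0569, ∠ ≈ 18.88°
|G| = 0.000125 · 34.215 · 6.9127 / (21.398 · 1.2116 · 1.0569) ≈ 0.001079
Gain = 20 log₁₀(0.001079) ≈ -59.34 dB
∠G = (88.33° + 81.68°) − (87.32° + 34.37° + 18.88°) = 29.44°

-59.3 dB, 29.4°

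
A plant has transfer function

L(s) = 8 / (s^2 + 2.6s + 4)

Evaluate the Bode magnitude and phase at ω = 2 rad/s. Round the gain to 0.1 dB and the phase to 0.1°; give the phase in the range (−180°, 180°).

3.7 dB, -90.0°

At s = jω = j2:
quadratic: (j2)² + 2.6·j2 + 4 = 0 + j5.2 → |·| ≈ 5.2, ∠ ≈ 90.00°
|L| = 8 / 5.2 ≈ 1.5385
Gain = 20 log₁₀(1.5385) ≈ 3.74 dB
∠L = 0.00° − 90.00° = -90.00°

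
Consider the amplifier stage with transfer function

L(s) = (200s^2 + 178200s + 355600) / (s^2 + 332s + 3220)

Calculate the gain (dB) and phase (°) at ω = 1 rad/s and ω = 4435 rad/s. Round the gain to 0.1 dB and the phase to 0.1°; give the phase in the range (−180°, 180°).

Substitute s = j1:
Numerator: 200(j1)^2 + 178200(j1) + 355600 = 355400 + j178200
Denominator: (j1)^2 + 332(j1) + 3220 = 3219 + j332
|N| = √(355400² + 178200²) ≈ 3.9757e+05, ∠N ≈ 26.63°
|D| = √(3219² + 332²) ≈ 3236.1, ∠D ≈ 5.89°
|L| = 3.9757e+05 / 3236.1 ≈ 122.85
Gain = 20 log₁₀(122.85) ≈ 41.79 dB
∠L = 26.63° − 5.89° = 20.74°

Substitute s = j4435:
Numerator: 200(j4435)^2 + 178200(j4435) + 355600 = -3933489400 + j790317000
Denominator: (j4435)^2 + 332(j4435) + 3220 = -19666005 + j1472420
|N| = √(3933489400² + 790317000²) ≈ 4.0121e+09, ∠N ≈ 168.64°
|D| = √(19666005² + 1472420²) ≈ 1.9721e+07, ∠D ≈ 175.72°
|L| = 4.0121e+09 / 1.9721e+07 ≈ 203.44
Gain = 20 log₁₀(203.44) ≈ 46.17 dB
∠L = 168.64° − 175.72° = -7.08°

ω = 1: 41.8 dB, 20.7°; ω = 4435: 46.2 dB, -7.1°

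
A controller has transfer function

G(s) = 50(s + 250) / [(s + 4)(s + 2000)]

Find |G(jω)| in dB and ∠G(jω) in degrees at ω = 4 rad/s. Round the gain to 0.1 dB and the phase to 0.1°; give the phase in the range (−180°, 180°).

At s = jω = j4:
zero (s+250): 250 + j4 → |·| = √(250²+4²) = √62516 ≈ 250.03, ∠ = arctan(4/250) ≈ 0.92°
pole (s+4): 4 + j4 → |·| = √(4²+4²) = √32 ≈ 5.6569, ∠ = arctan(4/4) ≈ 45.00°
pole (s+2000): 2000 + j4 → |·| = √(2000²+4²) = √4000016 ≈ 2000, ∠ = arctan(4/2000) ≈ 0.11°
|G| = 50 · 250.03 / 11314 ≈ 1.105
Gain = 20 log₁₀(1.105) ≈ 0.87 dB
∠G = 0.92° − 45.11° = -44.19°

0.9 dB, -44.2°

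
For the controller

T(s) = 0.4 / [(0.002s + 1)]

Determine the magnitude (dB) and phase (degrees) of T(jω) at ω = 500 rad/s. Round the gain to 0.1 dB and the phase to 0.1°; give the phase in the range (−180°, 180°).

-11.0 dB, -45.0°

At ω = 500 rad/s:
pole (1 + j500·0.002) = 1 + j1 → |·| ≈ 1.4142, ∠ ≈ 45.00°
|T| = 0.4 · 1 / (1.4142) ≈ 0.28285
Gain = 20 log₁₀(0.28285) ≈ -10.97 dB
∠T = (0°) − (45.00°) = -45.00°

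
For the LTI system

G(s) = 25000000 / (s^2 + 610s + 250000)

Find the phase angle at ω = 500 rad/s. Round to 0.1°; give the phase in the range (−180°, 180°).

At s = jω = j500:
quadratic: (j500)² + 610·j500 + 250000 = 0 + j305000 → |·| ≈ 3.05e+05, ∠ ≈ 90.00°
∠G = 0.00° − 90.00° = -90.00°

-90.0°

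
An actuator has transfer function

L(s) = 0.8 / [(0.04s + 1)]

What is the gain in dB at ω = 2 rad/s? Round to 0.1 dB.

-2.0 dB

At ω = 2 rad/s:
pole (1 + j2·0.04) = 1 + j0.08 → |·| ≈ 1.0032, ∠ ≈ 4.57°
|L| = 0.8 · 1 / (1.0032) ≈ 0.79745
Gain = 20 log₁₀(0.79745) ≈ -1.97 dB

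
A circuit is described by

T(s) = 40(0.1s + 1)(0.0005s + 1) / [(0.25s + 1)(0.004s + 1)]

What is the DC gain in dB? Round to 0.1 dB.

32.0 dB

T(0) = 40 · 1 / 1 = 40
20 log₁₀(40) ≈ 32.04 dB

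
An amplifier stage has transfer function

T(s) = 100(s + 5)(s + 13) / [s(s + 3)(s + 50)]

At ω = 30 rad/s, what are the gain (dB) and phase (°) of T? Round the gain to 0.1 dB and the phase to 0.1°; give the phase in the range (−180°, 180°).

5.5 dB, -58.1°

At s = jω = j30:
zero (s+5): 5 + j30 → |·| = √(5²+30²) = √925 ≈ 30.414, ∠ = arctan(30/5) ≈ 80.54°
zero (s+13): 13 + j30 → |·| = √(13²+30²) = √1069 ≈ 32.696, ∠ = arctan(30/13) ≈ 66.57°
pole (s+3): 3 + j30 → |·| = √(3²+30²) = √909 ≈ 30.15, ∠ = arctan(30/3) ≈ 84.29°
pole (s+50): 50 + j30 → |·| = √(50²+30²) = √3400 ≈ 58.31, ∠ = arctan(30/50) ≈ 30.96°
pole at origin: |s| = 30, ∠ = 90.00° (in denominator)
|T| = 100 · 994.42 / 52741 ≈ 1.8855
Gain = 20 log₁₀(1.8855) ≈ 5.51 dB
∠T = 147.11° − 205.25° = -58.14°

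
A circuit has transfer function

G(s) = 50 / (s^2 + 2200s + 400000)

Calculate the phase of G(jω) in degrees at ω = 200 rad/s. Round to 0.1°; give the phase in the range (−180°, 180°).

Substitute s = j200:
Numerator: 50 = 50 + j0
Denominator: (j200)^2 + 2200(j200) + 400000 = 360000 + j440000
|N| = √(50² + 0²) ≈ 50, ∠N ≈ 0.00°
|D| = √(360000² + 440000²) ≈ 5.6851e+05, ∠D ≈ 50.71°
∠G = 0.00° − 50.71° = -50.71°

-50.7°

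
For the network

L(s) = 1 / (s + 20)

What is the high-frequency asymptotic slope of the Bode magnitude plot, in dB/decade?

-20 dB/decade

Each pole contributes −20 dB/decade at high frequency; each zero contributes +20 dB/decade.
Net: 0 zero(s) − 1 pole(s) → -20 dB/decade.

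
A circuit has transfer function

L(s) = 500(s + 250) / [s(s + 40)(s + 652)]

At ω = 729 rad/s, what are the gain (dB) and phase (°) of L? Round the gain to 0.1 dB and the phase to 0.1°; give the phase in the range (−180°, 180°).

-62.6 dB, -154.0°

At s = jω = j729:
zero (s+250): 250 + j729 → |·| = √(250²+729²) = √593941 ≈ 770.68, ∠ = arctan(729/250) ≈ 71.07°
pole (s+40): 40 + j729 → |·| = √(40²+729²) = √533041 ≈ 730.1, ∠ = arctan(729/40) ≈ 86.86°
pole (s+652): 652 + j729 → |·| = √(652²+729²) = √956545 ≈ 978.03, ∠ = arctan(729/652) ≈ 48.19°
pole at origin: |s| = 729, ∠ = 90.00° (in denominator)
|L| = 500 · 770.68 / 5.2055e+08 ≈ 0.00074026
Gain = 20 log₁₀(0.00074026) ≈ -62.61 dB
∠L = 71.07° − 225.05° = -153.98°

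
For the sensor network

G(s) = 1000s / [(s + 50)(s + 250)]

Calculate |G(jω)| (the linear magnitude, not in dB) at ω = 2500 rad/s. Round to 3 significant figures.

At s = jω = j2500:
zero at origin: s = j2500 → |·| = 2500, ∠ = 90.00°
pole (s+50): 50 + j2500 → |·| = √(50²+2500²) = √6252500 ≈ 2500.5, ∠ = arctan(2500/50) ≈ 88.85°
pole (s+250): 250 + j2500 → |·| = √(250²+2500²) = √6312500 ≈ 2512.5, ∠ = arctan(2500/250) ≈ 84.29°
|G| = 1000 · 2500 / 6.2825e+06 ≈ 0.39793

0.398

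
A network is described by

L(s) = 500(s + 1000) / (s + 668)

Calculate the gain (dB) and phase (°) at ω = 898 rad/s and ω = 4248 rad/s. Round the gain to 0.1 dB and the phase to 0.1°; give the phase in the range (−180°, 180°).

At s = jω = j898:
zero (s+1000): 1000 + j898 → |·| = √(1000²+898²) = √1806404 ≈ 1344, ∠ = arctan(898/1000) ≈ 41.92°
pole (s+668): 668 + j898 → |·| = √(668²+898²) = √1252628 ≈ 1119.2, ∠ = arctan(898/668) ≈ 53.36°
|L| = 500 · 1344 / 1119.2 ≈ 600.43
Gain = 20 log₁₀(600.43) ≈ 55.57 dB
∠L = 41.92° − 53.36° = -11.44°

At s = jω = j4248:
zero (s+1000): 1000 + j4248 → |·| = √(1000²+4248²) = √19045504 ≈ 4364.1, ∠ = arctan(4248/1000) ≈ 76.75°
pole (s+668): 668 + j4248 → |·| = √(668²+4248²) = √18491728 ≈ 4300.2, ∠ = arctan(4248/668) ≈ 81.06°
|L| = 500 · 4364.1 / 4300.2 ≈ 507.43
Gain = 20 log₁₀(507.43) ≈ 54.11 dB
∠L = 76.75° − 81.06° = -4.31°

ω = 898: 55.6 dB, -11.4°; ω = 4248: 54.1 dB, -4.3°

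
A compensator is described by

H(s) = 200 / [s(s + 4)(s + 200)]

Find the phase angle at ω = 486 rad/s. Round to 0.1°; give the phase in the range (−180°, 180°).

112.8°

At s = jω = j486:
pole (s+4): 4 + j486 → |·| = √(4²+486²) = √236212 ≈ 486.02, ∠ = arctan(486/4) ≈ 89.53°
pole (s+200): 200 + j486 → |·| = √(200²+486²) = √276196 ≈ 525.54, ∠ = arctan(486/200) ≈ 67.63°
pole at origin: |s| = 486, ∠ = 90.00° (in denominator)
∠H = 0.00° − 247.16° = -247.16° ≡ 112.84° (principal value)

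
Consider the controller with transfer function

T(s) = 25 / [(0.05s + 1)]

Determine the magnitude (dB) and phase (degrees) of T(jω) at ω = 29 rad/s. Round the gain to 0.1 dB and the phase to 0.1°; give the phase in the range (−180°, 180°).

23.0 dB, -55.4°

At ω = 29 rad/s:
pole (1 + j29·0.05) = 1 + j1.45 → |·| ≈ 1.7614, ∠ ≈ 55.41°
|T| = 25 · 1 / (1.7614) ≈ 14.193
Gain = 20 log₁₀(14.193) ≈ 23.04 dB
∠T = (0°) − (55.41°) = -55.41°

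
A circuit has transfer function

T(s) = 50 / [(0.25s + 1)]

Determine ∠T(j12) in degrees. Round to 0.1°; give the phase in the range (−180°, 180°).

-71.6°

At ω = 12 rad/s:
pole (1 + j12·0.25) = 1 + j3 → |·| ≈ 3.1623, ∠ ≈ 71.57°
∠T = (0°) − (71.57°) = -71.57°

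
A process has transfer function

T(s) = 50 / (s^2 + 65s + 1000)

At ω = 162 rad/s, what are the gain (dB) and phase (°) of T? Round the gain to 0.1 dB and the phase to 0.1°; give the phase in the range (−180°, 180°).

-54.8 dB, -157.4°

Substitute s = j162:
Numerator: 50 = 50 + j0
Denominator: (j162)^2 + 65(j162) + 1000 = -25244 + j10530
|N| = √(50² + 0²) ≈ 50, ∠N ≈ 0.00°
|D| = √(25244² + 10530²) ≈ 27352, ∠D ≈ 157.36°
|T| = 50 / 27352 ≈ 0.001828
Gain = 20 log₁₀(0.001828) ≈ -54.76 dB
∠T = 0.00° − 157.36° = -157.36°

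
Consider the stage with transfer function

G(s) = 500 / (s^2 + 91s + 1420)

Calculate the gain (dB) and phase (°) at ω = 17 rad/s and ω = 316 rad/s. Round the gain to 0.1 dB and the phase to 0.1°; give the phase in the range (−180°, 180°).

Substitute s = j17:
Numerator: 500 = 500 + j0
Denominator: (j17)^2 + 91(j17) + 1420 = 1131 + j1547
|N| = √(500² + 0²) ≈ 500, ∠N ≈ 0.00°
|D| = √(1131² + 1547²) ≈ 1916.3, ∠D ≈ 53.83°
|G| = 500 / 1916.3 ≈ 0.26092
Gain = 20 log₁₀(0.26092) ≈ -11.67 dB
∠G = 0.00° − 53.83° = -53.83°

Substitute s = j316:
Numerator: 500 = 500 + j0
Denominator: (j316)^2 + 91(j316) + 1420 = -98436 + j28756
|N| = √(500² + 0²) ≈ 500, ∠N ≈ 0.00°
|D| = √(98436² + 28756²) ≈ 1.0255e+05, ∠D ≈ 163.72°
|G| = 500 / 1.0255e+05 ≈ 0.0048757
Gain = 20 log₁₀(0.0048757) ≈ -46.24 dB
∠G = 0.00° − 163.72° = -163.72°

ω = 17: -11.7 dB, -53.8°; ω = 316: -46.2 dB, -163.7°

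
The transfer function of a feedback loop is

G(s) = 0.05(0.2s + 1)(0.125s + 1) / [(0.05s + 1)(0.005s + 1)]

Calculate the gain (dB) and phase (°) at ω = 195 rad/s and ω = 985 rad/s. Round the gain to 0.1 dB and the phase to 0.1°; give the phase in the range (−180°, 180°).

ω = 195: 10.8 dB, 47.8°; ω = 985: 13.8 dB, 11.9°

At ω = 195 rad/s:
zero (1 + j195·0.2) = 1 + j39 → |·| ≈ 39.013, ∠ ≈ 88.53°
zero (1 + j195·0.125) = 1 + j24.375 → |·| ≈ 24.396, ∠ ≈ 87.65°
pole (1 + j195·0.05) = 1 + j9.75 → |·| ≈ 9.8011, ∠ ≈ 84.14°
pole (1 + j195·0.005) = 1 + j0.975 → |·| ≈ 1.3966, ∠ ≈ 44.27°
|G| = 0.05 · 39.013 · 24.396 / (9.8011 · 1.3966) ≈ 3.4766
Gain = 20 log₁₀(3.4766) ≈ 10.82 dB
∠G = (88.53° + 87.65°) − (84.14° + 44.27°) = 47.77°

At ω = 985 rad/s:
zero (1 + j985·0.2) = 1 + j197 → |·| ≈ 197, ∠ ≈ 89.71°
zero (1 + j985·0.125) = 1 + j123.125 → |·| ≈ 123.13, ∠ ≈ 89.53°
pole (1 + j985·0.05) = 1 + j49.25 → |·| ≈ 49.26, ∠ ≈ 88.84°
pole (1 + j985·0.005) = 1 + j4.925 → |·| ≈ 5.0255, ∠ ≈ 78.52°
|G| = 0.05 · 197 · 123.13 / (49.26 · 5.0255) ≈ 4.8992
Gain = 20 log₁₀(4.8992) ≈ 13.80 dB
∠G = (89.71° + 89.53°) − (88.84° + 78.52°) = 11.88°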